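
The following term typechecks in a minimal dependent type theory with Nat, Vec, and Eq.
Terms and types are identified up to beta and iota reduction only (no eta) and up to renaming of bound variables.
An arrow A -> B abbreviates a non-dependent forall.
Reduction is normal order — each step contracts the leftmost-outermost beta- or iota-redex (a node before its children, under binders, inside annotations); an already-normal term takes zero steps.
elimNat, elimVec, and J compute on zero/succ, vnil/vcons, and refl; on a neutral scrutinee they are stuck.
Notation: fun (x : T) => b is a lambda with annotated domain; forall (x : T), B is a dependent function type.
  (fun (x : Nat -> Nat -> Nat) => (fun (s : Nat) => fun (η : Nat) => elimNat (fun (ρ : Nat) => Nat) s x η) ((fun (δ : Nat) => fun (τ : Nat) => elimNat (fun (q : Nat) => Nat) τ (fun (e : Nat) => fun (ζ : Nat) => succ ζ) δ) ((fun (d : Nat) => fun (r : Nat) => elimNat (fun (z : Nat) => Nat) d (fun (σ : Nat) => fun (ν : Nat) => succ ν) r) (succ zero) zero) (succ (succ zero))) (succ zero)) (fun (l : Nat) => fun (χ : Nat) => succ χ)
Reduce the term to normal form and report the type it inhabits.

reduced normal form:
  succ (succ (succ (succ zero)))
type:
  Nat


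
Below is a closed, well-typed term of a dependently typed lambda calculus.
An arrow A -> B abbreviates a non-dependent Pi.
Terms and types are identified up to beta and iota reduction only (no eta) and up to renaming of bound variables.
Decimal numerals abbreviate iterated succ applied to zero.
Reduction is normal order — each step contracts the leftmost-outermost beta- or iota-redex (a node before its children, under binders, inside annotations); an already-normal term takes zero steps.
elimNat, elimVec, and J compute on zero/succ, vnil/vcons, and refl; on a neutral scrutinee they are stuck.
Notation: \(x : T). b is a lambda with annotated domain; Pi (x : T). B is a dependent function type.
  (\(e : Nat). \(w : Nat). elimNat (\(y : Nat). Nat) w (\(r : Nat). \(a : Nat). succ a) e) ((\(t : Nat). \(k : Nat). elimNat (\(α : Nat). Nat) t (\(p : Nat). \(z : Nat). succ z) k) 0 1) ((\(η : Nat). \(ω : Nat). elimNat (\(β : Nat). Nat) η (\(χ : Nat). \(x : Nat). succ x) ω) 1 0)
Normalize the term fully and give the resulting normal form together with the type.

normal form:
  2
type:
  Nat
observation: normalization takes exactly 15 steps under the normal-order strategy.


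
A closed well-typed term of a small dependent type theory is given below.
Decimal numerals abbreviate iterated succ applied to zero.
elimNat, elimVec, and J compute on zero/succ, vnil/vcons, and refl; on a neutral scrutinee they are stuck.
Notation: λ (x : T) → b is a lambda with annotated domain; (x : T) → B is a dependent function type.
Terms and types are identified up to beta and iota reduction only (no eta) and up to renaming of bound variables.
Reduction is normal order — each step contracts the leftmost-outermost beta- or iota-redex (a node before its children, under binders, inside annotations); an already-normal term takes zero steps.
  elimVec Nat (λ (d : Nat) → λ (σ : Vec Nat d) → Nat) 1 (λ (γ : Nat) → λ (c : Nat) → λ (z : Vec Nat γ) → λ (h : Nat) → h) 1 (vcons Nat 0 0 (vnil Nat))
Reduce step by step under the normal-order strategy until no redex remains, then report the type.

normal-order reduction sequence:
  elimVec Nat (λ (d : Nat) → λ (σ : Vec Nat d) → Nat) 1 (λ (γ : Nat) → λ (c : Nat) → λ (z : Vec Nat γ) → λ (h : Nat) → h) 1 (vcons Nat 0 0 (vnil Nat))
  ~> (λ (d : Nat) → λ (σ : Nat) → λ (γ : Vec Nat d) → λ (c : Nat) → c) 0 0 (vnil Nat) (elimVec Nat (λ (z : Nat) → λ (h : Vec Nat z) → Nat) 1 (λ (v : Nat) → λ (θ : Nat) → λ (ζ : Vec Nat v) → λ (β : Nat) → β) 0 (vnil Nat))
  ~> (λ (d : Nat) → λ (σ : Vec Nat 0) → λ (γ : Nat) → γ) 0 (vnil Nat) (elimVec Nat (λ (c : Nat) → λ (z : Vec Nat c) → Nat) 1 (λ (h : Nat) → λ (v : Nat) → λ (θ : Vec Nat h) → λ (ζ : Nat) → ζ) 0 (vnil Nat))
  ~> (λ (d : Vec Nat 0) → λ (σ : Nat) → σ) (vnil Nat) (elimVec Nat (λ (γ : Nat) → λ (c : Vec Nat γ) → Nat) 1 (λ (z : Nat) → λ (h : Nat) → λ (v : Vec Nat z) → λ (θ : Nat) → θ) 0 (vnil Nat))
  ~> (λ (d : Nat) → d) (elimVec Nat (λ (σ : Nat) → λ (γ : Vec Nat σ) → Nat) 1 (λ (c : Nat) → λ (z : Nat) → λ (h : Vec Nat c) → λ (v : Nat) → v) 0 (vnil Nat))
  ~> elimVec Nat (λ (d : Nat) → λ (σ : Vec Nat d) → Nat) 1 (λ (γ : Nat) → λ (c : Nat) → λ (z : Vec Nat γ) → λ (h : Nat) → h) 0 (vnil Nat)
  ~> 1
type:
  Nat


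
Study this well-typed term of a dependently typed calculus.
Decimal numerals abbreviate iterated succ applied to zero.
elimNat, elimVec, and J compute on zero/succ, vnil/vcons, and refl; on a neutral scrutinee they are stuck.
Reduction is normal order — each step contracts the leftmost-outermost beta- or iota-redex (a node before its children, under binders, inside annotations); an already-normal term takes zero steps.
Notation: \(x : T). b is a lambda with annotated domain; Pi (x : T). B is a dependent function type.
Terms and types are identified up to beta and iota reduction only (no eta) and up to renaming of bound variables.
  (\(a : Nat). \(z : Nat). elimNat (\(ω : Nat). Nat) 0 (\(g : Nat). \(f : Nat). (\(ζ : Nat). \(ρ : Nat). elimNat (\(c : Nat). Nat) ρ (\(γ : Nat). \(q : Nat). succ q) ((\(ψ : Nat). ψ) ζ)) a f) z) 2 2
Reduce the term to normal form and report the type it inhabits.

normal form:
  4
inferred type:
  Nat
observation: the term reaches its normal form after 29 normal-order steps.


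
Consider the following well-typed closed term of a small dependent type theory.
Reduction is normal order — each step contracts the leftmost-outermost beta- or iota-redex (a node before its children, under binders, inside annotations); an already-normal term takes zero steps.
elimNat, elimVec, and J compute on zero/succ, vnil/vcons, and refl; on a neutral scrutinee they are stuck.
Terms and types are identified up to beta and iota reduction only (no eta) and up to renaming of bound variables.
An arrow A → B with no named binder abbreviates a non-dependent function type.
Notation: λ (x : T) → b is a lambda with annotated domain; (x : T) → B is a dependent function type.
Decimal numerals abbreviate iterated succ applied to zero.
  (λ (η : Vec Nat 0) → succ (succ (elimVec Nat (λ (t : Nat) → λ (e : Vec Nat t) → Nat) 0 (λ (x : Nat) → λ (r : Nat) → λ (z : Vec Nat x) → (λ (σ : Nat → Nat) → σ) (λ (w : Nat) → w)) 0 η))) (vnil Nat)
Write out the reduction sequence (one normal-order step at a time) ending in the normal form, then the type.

reduction (normal order):
  (λ (η : Vec Nat 0) → succ (succ (elimVec Nat (λ (t : Nat) → λ (e : Vec Nat t) → Nat) 0 (λ (x : Nat) → λ (r : Nat) → λ (z : Vec Nat x) → (λ (σ : Nat → Nat) → σ) (λ (w : Nat) → w)) 0 η))) (vnil Nat)
  ~> succ (succ (elimVec Nat (λ (η : Nat) → λ (t : Vec Nat η) → Nat) 0 (λ (e : Nat) → λ (x : Nat) → λ (r : Vec Nat e) → (λ (z : Nat → Nat) → z) (λ (σ : Nat) → σ)) 0 (vnil Nat)))
  ~> 2
inferred type:
  Nat


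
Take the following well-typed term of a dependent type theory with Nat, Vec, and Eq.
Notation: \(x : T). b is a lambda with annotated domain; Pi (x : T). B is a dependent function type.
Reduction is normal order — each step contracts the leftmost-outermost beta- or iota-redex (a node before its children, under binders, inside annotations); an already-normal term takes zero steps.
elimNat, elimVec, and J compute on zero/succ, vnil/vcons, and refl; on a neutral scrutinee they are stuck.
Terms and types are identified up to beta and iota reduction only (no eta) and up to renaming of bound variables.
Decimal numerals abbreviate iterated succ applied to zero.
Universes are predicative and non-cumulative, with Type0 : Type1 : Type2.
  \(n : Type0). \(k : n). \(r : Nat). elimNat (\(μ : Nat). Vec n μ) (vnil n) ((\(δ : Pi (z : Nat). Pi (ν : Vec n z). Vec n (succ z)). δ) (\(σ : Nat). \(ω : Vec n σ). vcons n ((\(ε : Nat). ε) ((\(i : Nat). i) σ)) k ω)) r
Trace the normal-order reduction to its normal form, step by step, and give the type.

normal-order reduction:
  \(n : Type0). \(k : n). \(r : Nat). elimNat (\(μ : Nat). Vec n μ) (vnil n) ((\(δ : Pi (z : Nat). Pi (ν : Vec n z). Vec n (succ z)). δ) (\(σ : Nat). \(ω : Vec n σ). vcons n ((\(ε : Nat). ε) ((\(i : Nat). i) σ)) k ω)) r
  ~> \(n : Type0). \(k : n). \(r : Nat). elimNat (\(μ : Nat). Vec n μ) (vnil n) (\(δ : Nat). \(z : Vec n δ). vcons n ((\(ν : Nat). ν) ((\(σ : Nat). σ) δ)) k z) r
  ~> \(n : Type0). \(k : n). \(r : Nat). elimNat (\(μ : Nat). Vec n μ) (vnil n) (\(δ : Nat). \(z : Vec n δ). vcons n ((\(ν : Nat). ν) δ) k z) r
  ~> \(n : Type0). \(k : n). \(r : Nat). elimNat (\(μ : Nat). Vec n μ) (vnil n) (\(δ : Nat). \(z : Vec n δ). vcons n δ k z) r
the term's type:
  Pi (n : Type0). Pi (k : n). Pi (r : Nat). Vec n r


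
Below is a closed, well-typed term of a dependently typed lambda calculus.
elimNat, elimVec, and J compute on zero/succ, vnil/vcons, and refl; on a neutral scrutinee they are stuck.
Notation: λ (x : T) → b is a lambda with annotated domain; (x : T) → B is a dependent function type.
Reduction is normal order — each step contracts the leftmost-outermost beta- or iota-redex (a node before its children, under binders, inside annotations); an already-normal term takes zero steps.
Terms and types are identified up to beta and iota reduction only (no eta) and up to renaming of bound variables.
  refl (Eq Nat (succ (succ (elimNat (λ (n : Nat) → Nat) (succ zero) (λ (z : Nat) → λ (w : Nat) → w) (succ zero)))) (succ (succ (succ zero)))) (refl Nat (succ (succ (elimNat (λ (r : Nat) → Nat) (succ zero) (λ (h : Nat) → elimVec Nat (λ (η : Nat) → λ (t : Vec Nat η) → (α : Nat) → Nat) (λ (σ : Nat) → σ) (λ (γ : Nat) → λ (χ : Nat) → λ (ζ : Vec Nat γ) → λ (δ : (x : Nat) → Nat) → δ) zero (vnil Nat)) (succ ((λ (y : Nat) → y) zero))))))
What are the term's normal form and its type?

resulting normal form:
  refl (Eq Nat (succ (succ (succ zero))) (succ (succ (succ zero)))) (refl Nat (succ (succ (succ zero))))
type:
  Eq (Eq Nat (succ (succ (succ zero))) (succ (succ (succ zero)))) (refl Nat (succ (succ (succ zero)))) (refl Nat (succ (succ (succ zero))))


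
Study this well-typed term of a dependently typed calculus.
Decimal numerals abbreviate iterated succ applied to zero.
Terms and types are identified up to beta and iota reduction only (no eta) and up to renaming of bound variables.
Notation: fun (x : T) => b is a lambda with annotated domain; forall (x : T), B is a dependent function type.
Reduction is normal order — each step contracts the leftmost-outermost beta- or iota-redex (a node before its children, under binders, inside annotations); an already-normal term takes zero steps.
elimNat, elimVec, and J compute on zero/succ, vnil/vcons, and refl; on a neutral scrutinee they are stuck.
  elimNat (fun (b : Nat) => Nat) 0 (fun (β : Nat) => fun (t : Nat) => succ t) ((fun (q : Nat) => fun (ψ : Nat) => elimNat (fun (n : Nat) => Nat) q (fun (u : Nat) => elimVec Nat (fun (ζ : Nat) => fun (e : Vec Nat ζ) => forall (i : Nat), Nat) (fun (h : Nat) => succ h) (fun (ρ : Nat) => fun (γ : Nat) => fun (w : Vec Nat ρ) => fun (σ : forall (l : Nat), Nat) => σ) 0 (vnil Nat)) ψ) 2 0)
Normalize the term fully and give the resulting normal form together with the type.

reduced normal form:
  2
inferred type:
  Nat


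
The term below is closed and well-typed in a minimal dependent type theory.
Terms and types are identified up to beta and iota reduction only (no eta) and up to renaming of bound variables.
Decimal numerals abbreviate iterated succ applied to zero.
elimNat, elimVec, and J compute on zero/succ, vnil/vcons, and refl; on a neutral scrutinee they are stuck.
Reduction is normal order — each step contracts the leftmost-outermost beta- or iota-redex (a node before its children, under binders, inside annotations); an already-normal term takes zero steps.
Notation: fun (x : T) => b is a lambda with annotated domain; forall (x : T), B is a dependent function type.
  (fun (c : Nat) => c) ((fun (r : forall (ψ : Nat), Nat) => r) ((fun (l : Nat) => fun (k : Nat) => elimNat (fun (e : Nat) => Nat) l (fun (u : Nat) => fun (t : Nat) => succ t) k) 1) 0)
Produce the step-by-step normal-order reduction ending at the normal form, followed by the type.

reduction (normal order):
  (fun (c : Nat) => c) ((fun (r : forall (ψ : Nat), Nat) => r) ((fun (l : Nat) => fun (k : Nat) => elimNat (fun (e : Nat) => Nat) l (fun (u : Nat) => fun (t : Nat) => succ t) k) 1) 0)
  ~> (fun (c : forall (r : Nat), Nat) => c) ((fun (ψ : Nat) => fun (l : Nat) => elimNat (fun (k : Nat) => Nat) ψ (fun (e : Nat) => fun (u : Nat) => succ u) l) 1) 0
  ~> (fun (c : Nat) => fun (r : Nat) => elimNat (fun (ψ : Nat) => Nat) c (fun (l : Nat) => fun (k : Nat) => succ k) r) 1 0
  ~> (fun (c : Nat) => elimNat (fun (r : Nat) => Nat) 1 (fun (ψ : Nat) => fun (l : Nat) => succ l) c) 0
  ~> elimNat (fun (c : Nat) => Nat) 1 (fun (r : Nat) => fun (ψ : Nat) => succ ψ) 0
  ~> 1
type:
  Nat


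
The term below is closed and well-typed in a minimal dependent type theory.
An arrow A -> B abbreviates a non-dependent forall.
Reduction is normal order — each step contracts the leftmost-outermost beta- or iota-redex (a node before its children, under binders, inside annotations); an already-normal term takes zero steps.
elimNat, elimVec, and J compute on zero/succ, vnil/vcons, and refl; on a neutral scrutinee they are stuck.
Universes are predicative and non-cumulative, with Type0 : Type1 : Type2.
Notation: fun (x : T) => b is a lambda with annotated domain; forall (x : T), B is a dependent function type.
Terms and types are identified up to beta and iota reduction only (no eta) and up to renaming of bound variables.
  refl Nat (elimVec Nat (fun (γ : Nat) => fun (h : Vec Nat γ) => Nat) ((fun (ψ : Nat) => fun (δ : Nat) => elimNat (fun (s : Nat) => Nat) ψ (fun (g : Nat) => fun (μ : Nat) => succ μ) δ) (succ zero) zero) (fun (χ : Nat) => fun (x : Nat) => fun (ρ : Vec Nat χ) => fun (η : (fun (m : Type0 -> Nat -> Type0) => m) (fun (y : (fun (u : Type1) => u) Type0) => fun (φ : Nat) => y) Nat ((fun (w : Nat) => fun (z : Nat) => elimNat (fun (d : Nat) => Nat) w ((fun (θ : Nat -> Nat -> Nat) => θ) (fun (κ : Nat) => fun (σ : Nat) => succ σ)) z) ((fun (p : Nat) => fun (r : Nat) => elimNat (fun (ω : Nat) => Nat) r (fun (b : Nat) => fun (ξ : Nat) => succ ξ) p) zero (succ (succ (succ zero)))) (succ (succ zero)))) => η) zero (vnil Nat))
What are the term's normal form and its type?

normal form:
  refl Nat (succ zero)
the term's type:
  Eq Nat (succ zero) (succ zero)
observation: contracting an elimVec iota-redex first, the term normalizes in 4 steps.


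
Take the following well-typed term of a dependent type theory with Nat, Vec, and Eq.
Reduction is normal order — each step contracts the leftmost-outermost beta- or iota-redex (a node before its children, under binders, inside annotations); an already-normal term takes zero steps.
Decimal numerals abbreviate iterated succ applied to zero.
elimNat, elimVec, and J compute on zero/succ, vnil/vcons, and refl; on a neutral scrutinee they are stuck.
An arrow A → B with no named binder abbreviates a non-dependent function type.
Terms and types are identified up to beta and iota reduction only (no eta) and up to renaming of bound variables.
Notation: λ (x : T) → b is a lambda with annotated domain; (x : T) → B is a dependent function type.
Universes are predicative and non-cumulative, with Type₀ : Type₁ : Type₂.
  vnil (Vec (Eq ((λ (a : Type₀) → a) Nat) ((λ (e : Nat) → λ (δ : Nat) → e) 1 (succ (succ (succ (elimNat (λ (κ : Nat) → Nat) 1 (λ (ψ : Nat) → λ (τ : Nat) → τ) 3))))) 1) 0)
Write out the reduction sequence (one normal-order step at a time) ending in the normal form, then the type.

normal-order reduction:
  vnil (Vec (Eq ((λ (a : Type₀) → a) Nat) ((λ (e : Nat) → λ (δ : Nat) → e) 1 (succ (succ (succ (elimNat (λ (κ : Nat) → Nat) 1 (λ (ψ : Nat) → λ (τ : Nat) → τ) 3))))) 1) 0)
  ~> vnil (Vec (Eq Nat ((λ (a : Nat) → λ (e : Nat) → a) 1 (succ (succ (succ (elimNat (λ (δ : Nat) → Nat) 1 (λ (κ : Nat) → λ (ψ : Nat) → ψ) 3))))) 1) 0)
  ~> vnil (Vec (Eq Nat ((λ (a : Nat) → 1) (succ (succ (succ (elimNat (λ (e : Nat) → Nat) 1 (λ (δ : Nat) → λ (κ : Nat) → κ) 3))))) 1) 0)
  ~> vnil (Vec (Eq Nat 1 1) 0)
inferred type:
  Vec (Vec (Eq Nat 1 1) 0) 0


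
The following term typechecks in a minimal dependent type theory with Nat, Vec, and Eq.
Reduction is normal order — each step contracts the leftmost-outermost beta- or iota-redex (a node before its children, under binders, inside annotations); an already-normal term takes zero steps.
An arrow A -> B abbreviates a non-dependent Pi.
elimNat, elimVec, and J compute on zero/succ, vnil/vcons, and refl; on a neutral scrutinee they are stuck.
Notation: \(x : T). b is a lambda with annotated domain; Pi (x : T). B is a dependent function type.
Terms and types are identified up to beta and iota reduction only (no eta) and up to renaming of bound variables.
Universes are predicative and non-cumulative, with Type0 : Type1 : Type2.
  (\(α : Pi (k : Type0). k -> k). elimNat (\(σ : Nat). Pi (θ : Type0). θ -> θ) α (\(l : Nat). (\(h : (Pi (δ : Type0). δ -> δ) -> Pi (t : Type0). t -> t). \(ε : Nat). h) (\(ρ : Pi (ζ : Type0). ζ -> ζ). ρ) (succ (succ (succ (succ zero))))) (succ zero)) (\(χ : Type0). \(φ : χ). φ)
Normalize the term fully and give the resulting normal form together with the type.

normal form:
  \(α : Type0). \(k : α). k
the term's type:
  Pi (α : Type0). α -> α


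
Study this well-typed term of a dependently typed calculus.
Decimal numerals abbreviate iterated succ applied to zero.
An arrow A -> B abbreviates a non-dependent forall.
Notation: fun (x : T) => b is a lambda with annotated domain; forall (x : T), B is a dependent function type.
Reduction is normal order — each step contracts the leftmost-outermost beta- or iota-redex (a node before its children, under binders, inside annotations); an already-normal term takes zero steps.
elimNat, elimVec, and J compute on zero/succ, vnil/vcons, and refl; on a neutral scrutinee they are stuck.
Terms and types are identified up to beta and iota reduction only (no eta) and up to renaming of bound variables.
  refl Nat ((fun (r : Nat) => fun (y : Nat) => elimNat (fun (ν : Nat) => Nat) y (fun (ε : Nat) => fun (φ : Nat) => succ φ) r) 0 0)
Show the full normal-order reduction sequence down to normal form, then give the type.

reduction (normal order):
  refl Nat ((fun (r : Nat) => fun (y : Nat) => elimNat (fun (ν : Nat) => Nat) y (fun (ε : Nat) => fun (φ : Nat) => succ φ) r) 0 0)
  ~> refl Nat ((fun (r : Nat) => elimNat (fun (y : Nat) => Nat) r (fun (ν : Nat) => fun (ε : Nat) => succ ε) 0) 0)
  ~> refl Nat (elimNat (fun (r : Nat) => Nat) 0 (fun (y : Nat) => fun (ν : Nat) => succ ν) 0)
  ~> refl Nat 0
the term's type:
  Eq Nat 0 0


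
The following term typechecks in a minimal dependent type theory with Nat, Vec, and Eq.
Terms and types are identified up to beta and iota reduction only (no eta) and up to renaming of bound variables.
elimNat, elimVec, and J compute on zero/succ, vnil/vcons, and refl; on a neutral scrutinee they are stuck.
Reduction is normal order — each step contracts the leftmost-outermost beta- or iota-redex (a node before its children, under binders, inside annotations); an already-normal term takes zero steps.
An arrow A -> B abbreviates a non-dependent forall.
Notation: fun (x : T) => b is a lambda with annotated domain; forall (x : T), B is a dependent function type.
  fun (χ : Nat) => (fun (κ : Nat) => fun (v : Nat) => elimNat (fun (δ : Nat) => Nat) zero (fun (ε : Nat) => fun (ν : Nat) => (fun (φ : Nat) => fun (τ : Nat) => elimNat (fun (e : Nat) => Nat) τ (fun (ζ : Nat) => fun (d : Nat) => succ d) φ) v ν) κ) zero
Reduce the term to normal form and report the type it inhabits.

normal form:
  fun (χ : Nat) => fun (κ : Nat) => zero
type:
  Nat -> Nat -> Nat
observation: contracting a beta-redex first, the term normalizes in 2 steps.


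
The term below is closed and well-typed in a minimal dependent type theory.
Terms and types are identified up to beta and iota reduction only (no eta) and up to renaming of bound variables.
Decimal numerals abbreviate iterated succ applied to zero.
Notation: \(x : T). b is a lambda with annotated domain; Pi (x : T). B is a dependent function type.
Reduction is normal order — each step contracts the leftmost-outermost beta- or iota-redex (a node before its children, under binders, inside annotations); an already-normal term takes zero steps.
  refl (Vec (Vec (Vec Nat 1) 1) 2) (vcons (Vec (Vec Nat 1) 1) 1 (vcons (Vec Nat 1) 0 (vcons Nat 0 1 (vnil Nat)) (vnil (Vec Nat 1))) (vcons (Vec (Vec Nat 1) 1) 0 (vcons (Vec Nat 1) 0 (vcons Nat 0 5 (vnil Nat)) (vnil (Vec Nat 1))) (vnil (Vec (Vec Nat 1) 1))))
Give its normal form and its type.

reduced normal form:
  refl (Vec (Vec (Vec Nat 1) 1) 2) (vcons (Vec (Vec Nat 1) 1) 1 (vcons (Vec Nat 1) 0 (vcons Nat 0 1 (vnil Nat)) (vnil (Vec Nat 1))) (vcons (Vec (Vec Nat 1) 1) 0 (vcons (Vec Nat 1) 0 (vcons Nat 0 5 (vnil Nat)) (vnil (Vec Nat 1))) (vnil (Vec (Vec Nat 1) 1))))
type:
  Eq (Vec (Vec (Vec Nat 1) 1) 2) (vcons (Vec (Vec Nat 1) 1) 1 (vcons (Vec Nat 1) 0 (vcons Nat 0 1 (vnil Nat)) (vnil (Vec Nat 1))) (vcons (Vec (Vec Nat 1) 1) 0 (vcons (Vec Nat 1) 0 (vcons Nat 0 5 (vnil Nat)) (vnil (Vec Nat 1))) (vnil (Vec (Vec Nat 1) 1)))) (vcons (Vec (Vec Nat 1) 1) 1 (vcons (Vec Nat 1) 0 (vcons Nat 0 1 (vnil Nat)) (vnil (Vec Nat 1))) (vcons (Vec (Vec Nat 1) 1) 0 (vcons (Vec Nat 1) 0 (vcons Nat 0 5 (vnil Nat)) (vnil (Vec Nat 1))) (vnil (Vec (Vec Nat 1) 1))))
observation: no redex remains anywhere in the term; it is its own normal form.


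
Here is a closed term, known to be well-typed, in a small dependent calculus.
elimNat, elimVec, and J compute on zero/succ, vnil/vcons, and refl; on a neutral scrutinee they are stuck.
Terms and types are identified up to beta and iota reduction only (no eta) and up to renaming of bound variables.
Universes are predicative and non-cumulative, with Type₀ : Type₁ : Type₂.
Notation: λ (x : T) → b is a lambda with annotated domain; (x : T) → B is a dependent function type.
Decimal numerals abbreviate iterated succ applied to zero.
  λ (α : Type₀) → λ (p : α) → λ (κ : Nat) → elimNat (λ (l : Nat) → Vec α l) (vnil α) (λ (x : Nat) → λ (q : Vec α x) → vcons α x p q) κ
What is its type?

inferred type:
  (α : Type₀) → (p : α) → (κ : Nat) → Vec α κ


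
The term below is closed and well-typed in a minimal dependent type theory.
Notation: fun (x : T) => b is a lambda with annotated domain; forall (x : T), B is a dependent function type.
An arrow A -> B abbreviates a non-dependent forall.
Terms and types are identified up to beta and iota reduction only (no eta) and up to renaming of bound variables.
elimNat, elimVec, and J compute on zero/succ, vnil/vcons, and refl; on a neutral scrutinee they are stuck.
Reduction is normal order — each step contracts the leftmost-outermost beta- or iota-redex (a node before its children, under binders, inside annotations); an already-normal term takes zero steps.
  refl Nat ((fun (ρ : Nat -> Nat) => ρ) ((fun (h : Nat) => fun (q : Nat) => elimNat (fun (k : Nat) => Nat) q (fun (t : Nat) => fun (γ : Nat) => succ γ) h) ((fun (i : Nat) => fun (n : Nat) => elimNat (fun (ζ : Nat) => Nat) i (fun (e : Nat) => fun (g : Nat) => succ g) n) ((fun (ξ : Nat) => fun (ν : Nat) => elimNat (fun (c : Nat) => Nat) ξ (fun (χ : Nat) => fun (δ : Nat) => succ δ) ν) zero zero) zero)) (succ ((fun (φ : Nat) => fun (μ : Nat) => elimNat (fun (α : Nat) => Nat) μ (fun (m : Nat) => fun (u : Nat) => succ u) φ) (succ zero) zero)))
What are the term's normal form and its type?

reduced normal form:
  refl Nat (succ (succ zero))
inferred type:
  Eq Nat (succ (succ zero)) (succ (succ zero))


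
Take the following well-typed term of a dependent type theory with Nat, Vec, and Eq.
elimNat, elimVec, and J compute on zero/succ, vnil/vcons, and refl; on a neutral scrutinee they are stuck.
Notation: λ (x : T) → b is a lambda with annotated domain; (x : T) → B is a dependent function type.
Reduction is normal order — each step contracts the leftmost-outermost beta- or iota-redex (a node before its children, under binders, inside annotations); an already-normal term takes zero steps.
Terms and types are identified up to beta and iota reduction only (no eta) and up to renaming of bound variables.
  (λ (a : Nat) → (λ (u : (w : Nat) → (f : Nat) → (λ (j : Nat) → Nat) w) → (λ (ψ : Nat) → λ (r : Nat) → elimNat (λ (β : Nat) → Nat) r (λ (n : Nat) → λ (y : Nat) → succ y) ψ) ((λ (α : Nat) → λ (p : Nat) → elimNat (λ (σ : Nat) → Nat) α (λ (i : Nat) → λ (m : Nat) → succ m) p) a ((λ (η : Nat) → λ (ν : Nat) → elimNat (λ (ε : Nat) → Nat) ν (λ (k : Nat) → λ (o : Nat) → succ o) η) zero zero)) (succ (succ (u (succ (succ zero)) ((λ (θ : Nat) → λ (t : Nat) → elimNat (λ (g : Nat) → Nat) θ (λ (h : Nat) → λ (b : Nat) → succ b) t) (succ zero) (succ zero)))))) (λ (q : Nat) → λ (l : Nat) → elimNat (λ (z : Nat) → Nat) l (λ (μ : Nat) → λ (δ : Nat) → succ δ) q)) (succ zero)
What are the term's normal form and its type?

resulting normal form:
  succ (succ (succ (succ (succ (succ (succ zero))))))
inferred type:
  Nat


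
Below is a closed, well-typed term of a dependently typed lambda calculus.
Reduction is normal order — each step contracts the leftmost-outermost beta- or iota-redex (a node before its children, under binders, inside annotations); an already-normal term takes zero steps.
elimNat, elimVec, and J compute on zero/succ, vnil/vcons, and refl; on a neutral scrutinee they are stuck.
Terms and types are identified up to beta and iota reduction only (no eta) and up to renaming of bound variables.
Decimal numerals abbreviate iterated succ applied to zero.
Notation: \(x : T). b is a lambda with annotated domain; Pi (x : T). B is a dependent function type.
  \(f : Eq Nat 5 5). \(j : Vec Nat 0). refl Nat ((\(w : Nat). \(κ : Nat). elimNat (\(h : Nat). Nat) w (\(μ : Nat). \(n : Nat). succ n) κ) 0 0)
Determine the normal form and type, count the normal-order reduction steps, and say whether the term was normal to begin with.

reduced normal form:
  \(f : Eq Nat 5 5). \(j : Vec Nat 0). refl Nat 0
the term's type:
  Pi (f : Eq Nat 5 5). Pi (j : Vec Nat 0). Eq Nat 0 0
normal-order step count: 3
already normal: no
first contracted redex: a beta-redex


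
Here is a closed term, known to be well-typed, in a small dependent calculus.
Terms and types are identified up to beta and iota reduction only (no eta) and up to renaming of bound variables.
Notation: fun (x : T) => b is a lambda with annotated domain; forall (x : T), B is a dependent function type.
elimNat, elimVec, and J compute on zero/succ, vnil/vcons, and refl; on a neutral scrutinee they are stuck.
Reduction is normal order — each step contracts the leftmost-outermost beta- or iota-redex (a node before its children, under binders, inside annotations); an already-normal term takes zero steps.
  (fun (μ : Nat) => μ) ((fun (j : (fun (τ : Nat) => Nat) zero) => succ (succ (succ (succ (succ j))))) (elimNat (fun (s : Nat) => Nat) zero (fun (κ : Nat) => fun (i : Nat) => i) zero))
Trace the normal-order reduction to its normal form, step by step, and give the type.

normal-order reduction:
  (fun (μ : Nat) => μ) ((fun (j : (fun (τ : Nat) => Nat) zero) => succ (succ (succ (succ (succ j))))) (elimNat (fun (s : Nat) => Nat) zero (fun (κ : Nat) => fun (i : Nat) => i) zero))
  ~> (fun (μ : (fun (j : Nat) => Nat) zero) => succ (succ (succ (succ (succ μ))))) (elimNat (fun (τ : Nat) => Nat) zero (fun (s : Nat) => fun (κ : Nat) => κ) zero)
  ~> succ (succ (succ (succ (succ (elimNat (fun (μ : Nat) => Nat) zero (fun (j : Nat) => fun (τ : Nat) => τ) zero)))))
  ~> succ (succ (succ (succ (succ zero))))
the term's type:
  Nat


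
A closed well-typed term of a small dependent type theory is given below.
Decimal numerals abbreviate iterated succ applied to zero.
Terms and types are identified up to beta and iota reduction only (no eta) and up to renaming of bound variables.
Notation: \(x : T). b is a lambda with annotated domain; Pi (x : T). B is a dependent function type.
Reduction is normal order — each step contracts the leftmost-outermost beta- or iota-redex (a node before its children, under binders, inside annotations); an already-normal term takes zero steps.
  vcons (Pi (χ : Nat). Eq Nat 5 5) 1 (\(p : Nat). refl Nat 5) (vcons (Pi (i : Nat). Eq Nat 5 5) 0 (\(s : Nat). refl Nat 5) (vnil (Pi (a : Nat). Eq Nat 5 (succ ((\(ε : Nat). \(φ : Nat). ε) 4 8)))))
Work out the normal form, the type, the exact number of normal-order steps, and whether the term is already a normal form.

normal form:
  vcons (Pi (χ : Nat). Eq Nat 5 5) 1 (\(p : Nat). refl Nat 5) (vcons (Pi (i : Nat). Eq Nat 5 5) 0 (\(s : Nat). refl Nat 5) (vnil (Pi (a : Nat). Eq Nat 5 5)))
inferred type:
  Vec (Pi (χ : Nat). Eq Nat 5 5) 2
normal-order step count: 2
already normal: no
first redex: a beta-redex


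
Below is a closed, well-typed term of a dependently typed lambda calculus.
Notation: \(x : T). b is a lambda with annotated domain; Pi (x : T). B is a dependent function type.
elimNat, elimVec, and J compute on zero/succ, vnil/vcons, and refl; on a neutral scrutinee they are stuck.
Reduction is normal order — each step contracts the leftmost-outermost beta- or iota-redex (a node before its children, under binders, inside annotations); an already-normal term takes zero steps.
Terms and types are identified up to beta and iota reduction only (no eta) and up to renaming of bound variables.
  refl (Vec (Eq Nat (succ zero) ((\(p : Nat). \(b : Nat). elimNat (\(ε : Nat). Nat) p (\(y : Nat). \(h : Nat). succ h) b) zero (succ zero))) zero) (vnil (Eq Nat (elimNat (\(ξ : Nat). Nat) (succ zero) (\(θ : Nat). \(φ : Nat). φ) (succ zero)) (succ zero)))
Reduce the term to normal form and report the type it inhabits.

resulting normal form:
  refl (Vec (Eq Nat (succ zero) (succ zero)) zero) (vnil (Eq Nat (succ zero) (succ zero)))
the term's type:
  Eq (Vec (Eq Nat (succ zero) (succ zero)) zero) (vnil (Eq Nat (succ zero) (succ zero))) (vnil (Eq Nat (succ zero) (succ zero)))


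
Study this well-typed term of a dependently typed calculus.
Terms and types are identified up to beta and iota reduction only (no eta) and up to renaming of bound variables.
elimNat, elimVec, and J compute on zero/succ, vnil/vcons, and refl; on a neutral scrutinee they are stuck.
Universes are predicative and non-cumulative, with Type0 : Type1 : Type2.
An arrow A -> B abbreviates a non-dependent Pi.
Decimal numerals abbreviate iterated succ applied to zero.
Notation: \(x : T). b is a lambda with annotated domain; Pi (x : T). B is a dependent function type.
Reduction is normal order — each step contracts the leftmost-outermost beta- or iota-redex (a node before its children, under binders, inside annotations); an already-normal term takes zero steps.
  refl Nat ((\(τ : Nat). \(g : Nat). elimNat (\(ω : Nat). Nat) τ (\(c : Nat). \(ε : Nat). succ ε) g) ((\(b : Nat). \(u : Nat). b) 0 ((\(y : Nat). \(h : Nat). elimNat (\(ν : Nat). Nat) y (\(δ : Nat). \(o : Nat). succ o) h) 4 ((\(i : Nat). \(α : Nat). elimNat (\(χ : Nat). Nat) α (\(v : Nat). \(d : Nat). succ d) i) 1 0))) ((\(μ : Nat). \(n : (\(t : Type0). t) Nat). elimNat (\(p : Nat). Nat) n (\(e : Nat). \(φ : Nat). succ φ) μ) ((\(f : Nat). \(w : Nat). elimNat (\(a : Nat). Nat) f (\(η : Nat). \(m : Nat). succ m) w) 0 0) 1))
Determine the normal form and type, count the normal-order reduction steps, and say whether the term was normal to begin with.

reduced normal form:
  refl Nat 1
inferred type:
  Eq Nat 1 1
normal-order step count: 14
already normal: no
first redex: a beta-redex


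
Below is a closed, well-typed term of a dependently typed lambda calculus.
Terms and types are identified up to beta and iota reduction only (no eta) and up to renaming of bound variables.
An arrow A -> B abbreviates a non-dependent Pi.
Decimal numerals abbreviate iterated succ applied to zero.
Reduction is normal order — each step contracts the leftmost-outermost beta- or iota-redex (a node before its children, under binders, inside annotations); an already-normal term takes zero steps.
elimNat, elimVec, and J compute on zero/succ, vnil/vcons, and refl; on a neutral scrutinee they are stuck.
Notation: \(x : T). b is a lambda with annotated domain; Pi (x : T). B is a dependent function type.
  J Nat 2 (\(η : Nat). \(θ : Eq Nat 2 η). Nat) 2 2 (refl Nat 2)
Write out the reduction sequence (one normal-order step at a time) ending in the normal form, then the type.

normal-order reduction sequence:
  J Nat 2 (\(η : Nat). \(θ : Eq Nat 2 η). Nat) 2 2 (refl Nat 2)
  ~> 2
type:
  Nat


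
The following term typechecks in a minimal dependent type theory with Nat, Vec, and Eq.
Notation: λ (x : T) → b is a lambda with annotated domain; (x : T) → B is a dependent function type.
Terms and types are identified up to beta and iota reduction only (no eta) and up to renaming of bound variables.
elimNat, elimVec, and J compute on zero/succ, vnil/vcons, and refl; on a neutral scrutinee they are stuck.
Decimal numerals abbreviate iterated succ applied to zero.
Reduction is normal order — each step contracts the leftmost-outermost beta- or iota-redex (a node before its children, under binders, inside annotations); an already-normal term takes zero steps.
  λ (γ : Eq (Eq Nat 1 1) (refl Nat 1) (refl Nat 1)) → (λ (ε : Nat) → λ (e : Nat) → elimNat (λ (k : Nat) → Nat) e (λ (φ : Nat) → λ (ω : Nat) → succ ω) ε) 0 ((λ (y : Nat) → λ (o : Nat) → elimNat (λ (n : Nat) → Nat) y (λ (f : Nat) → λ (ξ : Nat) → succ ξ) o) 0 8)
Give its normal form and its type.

resulting normal form:
  λ (γ : Eq (Eq Nat 1 1) (refl Nat 1) (refl Nat 1)) → 8
inferred type:
  (γ : Eq (Eq Nat 1 1) (refl Nat 1) (refl Nat 1)) → Nat
observation: reduction starts at a beta-redex, and 30 normal-order steps reach the normal form.


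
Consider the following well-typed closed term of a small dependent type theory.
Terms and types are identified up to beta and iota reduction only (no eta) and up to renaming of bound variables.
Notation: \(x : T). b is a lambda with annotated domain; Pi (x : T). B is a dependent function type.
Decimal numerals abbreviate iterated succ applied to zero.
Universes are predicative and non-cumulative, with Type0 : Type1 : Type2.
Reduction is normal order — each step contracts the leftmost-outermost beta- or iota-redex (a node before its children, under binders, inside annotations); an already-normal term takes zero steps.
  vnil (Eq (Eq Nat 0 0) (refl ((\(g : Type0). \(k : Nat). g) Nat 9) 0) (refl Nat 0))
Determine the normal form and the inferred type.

normal form:
  vnil (Eq (Eq Nat 0 0) (refl Nat 0) (refl Nat 0))
the term's type:
  Vec (Eq (Eq Nat 0 0) (refl Nat 0) (refl Nat 0)) 0
observation: the first redex contracted is a beta-redex; the normal form is reached in 2 normal-order steps.


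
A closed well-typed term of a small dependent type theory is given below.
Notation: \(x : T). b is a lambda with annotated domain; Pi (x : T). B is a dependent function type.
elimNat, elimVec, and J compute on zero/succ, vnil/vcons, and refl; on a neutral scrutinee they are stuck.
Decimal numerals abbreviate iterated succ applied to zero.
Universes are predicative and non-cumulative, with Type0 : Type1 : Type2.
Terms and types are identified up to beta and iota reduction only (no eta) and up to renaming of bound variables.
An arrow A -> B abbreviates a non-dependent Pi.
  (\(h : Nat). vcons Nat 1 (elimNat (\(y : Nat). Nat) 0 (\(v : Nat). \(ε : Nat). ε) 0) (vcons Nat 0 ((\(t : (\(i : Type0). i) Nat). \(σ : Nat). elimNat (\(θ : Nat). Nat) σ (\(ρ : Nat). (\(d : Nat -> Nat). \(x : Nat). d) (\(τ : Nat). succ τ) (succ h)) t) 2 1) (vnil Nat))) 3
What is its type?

type:
  Vec Nat 2


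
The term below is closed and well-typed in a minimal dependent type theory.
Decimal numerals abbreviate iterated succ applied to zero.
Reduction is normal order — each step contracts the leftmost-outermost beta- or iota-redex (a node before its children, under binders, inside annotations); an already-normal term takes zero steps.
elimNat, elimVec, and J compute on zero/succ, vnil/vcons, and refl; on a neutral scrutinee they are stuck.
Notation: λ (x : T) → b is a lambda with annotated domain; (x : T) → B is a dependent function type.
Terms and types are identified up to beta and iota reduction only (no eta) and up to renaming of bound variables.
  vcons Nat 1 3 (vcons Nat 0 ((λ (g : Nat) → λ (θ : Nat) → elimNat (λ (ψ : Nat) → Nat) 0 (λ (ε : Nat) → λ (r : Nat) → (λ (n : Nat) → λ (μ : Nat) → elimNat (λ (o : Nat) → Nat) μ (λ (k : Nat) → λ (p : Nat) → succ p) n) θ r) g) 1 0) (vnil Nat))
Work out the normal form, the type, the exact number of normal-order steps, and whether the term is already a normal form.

resulting normal form:
  vcons Nat 1 3 (vcons Nat 0 0 (vnil Nat))
the term's type:
  Vec Nat 2
normal-order step count: 9
already normal: no
first contracted redex: a beta-redex


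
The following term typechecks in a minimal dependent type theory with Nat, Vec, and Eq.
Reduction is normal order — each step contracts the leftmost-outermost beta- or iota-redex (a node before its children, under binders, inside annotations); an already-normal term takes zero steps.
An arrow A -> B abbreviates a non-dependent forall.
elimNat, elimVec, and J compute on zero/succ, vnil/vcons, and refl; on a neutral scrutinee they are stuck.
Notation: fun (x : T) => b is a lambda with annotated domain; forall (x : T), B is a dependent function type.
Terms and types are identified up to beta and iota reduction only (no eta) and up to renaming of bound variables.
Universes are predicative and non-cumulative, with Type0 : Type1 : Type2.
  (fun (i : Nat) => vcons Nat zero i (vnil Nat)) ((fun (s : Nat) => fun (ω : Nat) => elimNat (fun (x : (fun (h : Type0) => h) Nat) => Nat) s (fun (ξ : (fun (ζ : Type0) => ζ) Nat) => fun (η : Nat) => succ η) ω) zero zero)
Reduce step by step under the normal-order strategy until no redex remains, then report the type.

normal-order reduction sequence:
  (fun (i : Nat) => vcons Nat zero i (vnil Nat)) ((fun (s : Nat) => fun (ω : Nat) => elimNat (fun (x : (fun (h : Type0) => h) Nat) => Nat) s (fun (ξ : (fun (ζ : Type0) => ζ) Nat) => fun (η : Nat) => succ η) ω) zero zero)
  ~> vcons Nat zero ((fun (i : Nat) => fun (s : Nat) => elimNat (fun (ω : (fun (x : Type0) => x) Nat) => Nat) i (fun (h : (fun (ξ : Type0) => ξ) Nat) => fun (ζ : Nat) => succ ζ) s) zero zero) (vnil Nat)
  ~> vcons Nat zero ((fun (i : Nat) => elimNat (fun (s : (fun (ω : Type0) => ω) Nat) => Nat) zero (fun (x : (fun (h : Type0) => h) Nat) => fun (ξ : Nat) => succ ξ) i) zero) (vnil Nat)
  ~> vcons Nat zero (elimNat (fun (i : (fun (s : Type0) => s) Nat) => Nat) zero (fun (ω : (fun (x : Type0) => x) Nat) => fun (h : Nat) => succ h) zero) (vnil Nat)
  ~> vcons Nat zero zero (vnil Nat)
the term's type:
  Vec Nat (succ zero)


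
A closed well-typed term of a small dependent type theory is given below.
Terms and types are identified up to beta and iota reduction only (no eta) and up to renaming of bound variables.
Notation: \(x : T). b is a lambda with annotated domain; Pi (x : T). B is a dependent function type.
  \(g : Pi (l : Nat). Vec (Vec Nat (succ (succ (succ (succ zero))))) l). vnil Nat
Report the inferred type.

type:
  Pi (g : Pi (l : Nat). Vec (Vec Nat (succ (succ (succ (succ zero))))) l). Vec Nat zero


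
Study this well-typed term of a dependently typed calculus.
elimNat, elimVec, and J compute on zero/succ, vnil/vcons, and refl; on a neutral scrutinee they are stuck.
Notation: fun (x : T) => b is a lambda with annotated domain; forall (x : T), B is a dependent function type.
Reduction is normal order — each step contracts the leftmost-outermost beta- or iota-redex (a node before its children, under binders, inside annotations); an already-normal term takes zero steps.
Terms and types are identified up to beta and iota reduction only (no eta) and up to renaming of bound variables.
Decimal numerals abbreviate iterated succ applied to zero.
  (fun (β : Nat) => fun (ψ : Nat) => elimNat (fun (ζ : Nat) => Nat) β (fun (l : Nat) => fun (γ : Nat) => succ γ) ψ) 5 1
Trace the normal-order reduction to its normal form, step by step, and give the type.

normal-order reduction:
  (fun (β : Nat) => fun (ψ : Nat) => elimNat (fun (ζ : Nat) => Nat) β (fun (l : Nat) => fun (γ : Nat) => succ γ) ψ) 5 1
  ~> (fun (β : Nat) => elimNat (fun (ψ : Nat) => Nat) 5 (fun (ζ : Nat) => fun (l : Nat) => succ l) β) 1
  ~> elimNat (fun (β : Nat) => Nat) 5 (fun (ψ : Nat) => fun (ζ : Nat) => succ ζ) 1
  ~> (fun (β : Nat) => fun (ψ : Nat) => succ ψ) 0 (elimNat (fun (ζ : Nat) => Nat) 5 (fun (l : Nat) => fun (γ : Nat) => succ γ) 0)
  ~> (fun (β : Nat) => succ β) (elimNat (fun (ψ : Nat) => Nat) 5 (fun (ζ : Nat) => fun (l : Nat) => succ l) 0)
  ~> succ (elimNat (fun (β : Nat) => Nat) 5 (fun (ψ : Nat) => fun (ζ : Nat) => succ ζ) 0)
  ~> 6
inferred type:
  Nat
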